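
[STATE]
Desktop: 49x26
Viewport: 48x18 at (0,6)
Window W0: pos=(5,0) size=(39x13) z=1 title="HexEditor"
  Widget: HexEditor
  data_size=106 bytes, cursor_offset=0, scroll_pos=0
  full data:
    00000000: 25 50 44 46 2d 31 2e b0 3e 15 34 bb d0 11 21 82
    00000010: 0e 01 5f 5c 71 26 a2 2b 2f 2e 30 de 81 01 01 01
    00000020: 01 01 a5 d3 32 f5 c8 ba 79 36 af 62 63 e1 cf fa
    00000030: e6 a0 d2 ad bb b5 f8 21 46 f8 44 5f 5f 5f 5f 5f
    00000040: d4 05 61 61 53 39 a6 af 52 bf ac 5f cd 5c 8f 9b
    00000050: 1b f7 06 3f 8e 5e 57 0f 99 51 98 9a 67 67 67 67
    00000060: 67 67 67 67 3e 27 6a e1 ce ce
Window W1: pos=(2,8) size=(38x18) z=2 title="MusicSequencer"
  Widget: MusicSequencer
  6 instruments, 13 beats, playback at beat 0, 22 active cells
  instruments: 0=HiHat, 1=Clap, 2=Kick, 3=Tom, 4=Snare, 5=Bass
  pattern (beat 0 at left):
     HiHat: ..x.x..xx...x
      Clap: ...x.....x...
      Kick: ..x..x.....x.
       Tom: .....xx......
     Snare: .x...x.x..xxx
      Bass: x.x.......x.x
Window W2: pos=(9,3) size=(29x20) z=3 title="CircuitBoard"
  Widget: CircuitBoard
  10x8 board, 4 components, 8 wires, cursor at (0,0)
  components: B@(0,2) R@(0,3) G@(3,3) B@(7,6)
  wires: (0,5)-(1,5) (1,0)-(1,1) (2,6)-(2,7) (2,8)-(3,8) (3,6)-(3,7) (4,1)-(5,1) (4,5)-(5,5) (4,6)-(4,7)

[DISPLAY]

     ┃000┃   0 1 2 3 4 5 6 7 8 9     ┃1  46┃    
     ┃000┃0  [.]      B   R       ·  ┃f  52┃    
  ┏━━━━━━┃                        │  ┃━┓ 99┃    
  ┃ Music┃1   · ─ ·               ·  ┃ ┃ ce┃    
  ┠──────┃                           ┃─┨   ┃    
  ┃      ┃2                          ┃ ┃   ┃    
  ┃ HiHat┃                           ┃ ┃━━━┛    
  ┃  Clap┃3               G          ┃ ┃        
  ┃  Kick┃                           ┃ ┃        
  ┃   Tom┃4       ·               ·  ┃ ┃        
  ┃ Snare┃        │               │  ┃ ┃        
  ┃  Bass┃5       ·               ·  ┃ ┃        
  ┃      ┃                           ┃ ┃        
  ┃      ┃6                          ┃ ┃        
  ┃      ┃                           ┃ ┃        
  ┃      ┃7                          ┃ ┃        
  ┃      ┗━━━━━━━━━━━━━━━━━━━━━━━━━━━┛ ┃        
  ┃                                    ┃        


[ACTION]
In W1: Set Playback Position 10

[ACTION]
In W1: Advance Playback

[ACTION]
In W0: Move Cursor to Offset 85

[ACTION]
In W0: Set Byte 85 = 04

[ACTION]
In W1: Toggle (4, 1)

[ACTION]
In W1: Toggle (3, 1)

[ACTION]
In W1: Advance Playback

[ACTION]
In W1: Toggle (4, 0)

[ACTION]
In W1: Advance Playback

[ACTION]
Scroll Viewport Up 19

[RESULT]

     ┏━━━━━━━━━━━━━━━━━━━━━━━━━━━━━━━━━━━━━┓    
     ┃ HexEditor                           ┃    
     ┠─────────────────────────────────────┨    
     ┃000┏━━━━━━━━━━━━━━━━━━━━━━━━━━━┓0  3e┃    
     ┃000┃ CircuitBoard              ┃b  2f┃    
     ┃000┠───────────────────────────┨a  79┃    
     ┃000┃   0 1 2 3 4 5 6 7 8 9     ┃1  46┃    
     ┃000┃0  [.]      B   R       ·  ┃f  52┃    
  ┏━━━━━━┃                        │  ┃━┓ 99┃    
  ┃ Music┃1   · ─ ·               ·  ┃ ┃ ce┃    
  ┠──────┃                           ┃─┨   ┃    
  ┃      ┃2                          ┃ ┃   ┃    
  ┃ HiHat┃                           ┃ ┃━━━┛    
  ┃  Clap┃3               G          ┃ ┃        
  ┃  Kick┃                           ┃ ┃        
  ┃   Tom┃4       ·               ·  ┃ ┃        
  ┃ Snare┃        │               │  ┃ ┃        
  ┃  Bass┃5       ·               ·  ┃ ┃        


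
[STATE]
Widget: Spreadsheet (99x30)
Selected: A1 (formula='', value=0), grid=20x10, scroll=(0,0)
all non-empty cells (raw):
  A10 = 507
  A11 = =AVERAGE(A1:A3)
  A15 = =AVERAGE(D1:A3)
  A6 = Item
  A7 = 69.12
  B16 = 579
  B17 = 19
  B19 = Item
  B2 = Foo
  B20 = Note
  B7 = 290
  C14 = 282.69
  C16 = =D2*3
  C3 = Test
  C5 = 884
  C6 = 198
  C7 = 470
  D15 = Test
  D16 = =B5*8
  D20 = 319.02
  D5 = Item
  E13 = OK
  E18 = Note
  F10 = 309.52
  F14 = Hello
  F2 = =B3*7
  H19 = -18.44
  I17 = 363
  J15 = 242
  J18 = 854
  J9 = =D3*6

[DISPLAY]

A1:                                                                                                
       A       B       C       D       E       F       G       H       I       J                   
---------------------------------------------------------------------------------------------------
  1      [0]       0       0       0       0       0       0       0       0       0               
  2        0Foo            0       0       0       0       0       0       0       0               
  3        0       0Test           0       0       0       0       0       0       0               
  4        0       0       0       0       0       0       0       0       0       0               
  5        0       0     884Item           0       0       0       0       0       0               
  6 Item           0     198       0       0       0       0       0       0       0               
  7    69.12     290     470       0       0       0       0       0       0       0               
  8        0       0       0       0       0       0       0       0       0       0               
  9        0       0       0       0       0       0       0       0       0       0               
 10      507       0       0       0       0  309.52       0       0       0       0               
 11        0       0       0       0       0       0       0       0       0       0               
 12        0       0       0       0       0       0       0       0       0       0               
 13        0       0       0       0OK             0       0       0       0       0               
 14        0       0  282.69       0       0Hello          0       0       0       0               
 15        0       0       0Test           0       0       0       0       0     242               
 16        0     579       0       0       0       0       0       0       0       0               
 17        0      19       0       0       0       0       0       0     363       0               
 18        0       0       0       0Note           0       0       0       0     854               
 19        0Item           0       0       0       0       0  -18.44       0       0               
 20        0Note           0  319.02       0       0       0       0       0       0               
                                                                                                   
                                                                                                   
                                                                                                   
                                                                                                   
                                                                                                   
                                                                                                   
                                                                                                   


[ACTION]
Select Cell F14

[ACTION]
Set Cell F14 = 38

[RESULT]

F14: 38                                                                                            
       A       B       C       D       E       F       G       H       I       J                   
---------------------------------------------------------------------------------------------------
  1        0       0       0       0       0       0       0       0       0       0               
  2        0Foo            0       0       0       0       0       0       0       0               
  3        0       0Test           0       0       0       0       0       0       0               
  4        0       0       0       0       0       0       0       0       0       0               
  5        0       0     884Item           0       0       0       0       0       0               
  6 Item           0     198       0       0       0       0       0       0       0               
  7    69.12     290     470       0       0       0       0       0       0       0               
  8        0       0       0       0       0       0       0       0       0       0               
  9        0       0       0       0       0       0       0       0       0       0               
 10      507       0       0       0       0  309.52       0       0       0       0               
 11        0       0       0       0       0       0       0       0       0       0               
 12        0       0       0       0       0       0       0       0       0       0               
 13        0       0       0       0OK             0       0       0       0       0               
 14        0       0  282.69       0       0    [38]       0       0       0       0               
 15        0       0       0Test           0       0       0       0       0     242               
 16        0     579       0       0       0       0       0       0       0       0               
 17        0      19       0       0       0       0       0       0     363       0               
 18        0       0       0       0Note           0       0       0       0     854               
 19        0Item           0       0       0       0       0  -18.44       0       0               
 20        0Note           0  319.02       0       0       0       0       0       0               
                                                                                                   
                                                                                                   
                                                                                                   
                                                                                                   
                                                                                                   
                                                                                                   
                                                                                                   


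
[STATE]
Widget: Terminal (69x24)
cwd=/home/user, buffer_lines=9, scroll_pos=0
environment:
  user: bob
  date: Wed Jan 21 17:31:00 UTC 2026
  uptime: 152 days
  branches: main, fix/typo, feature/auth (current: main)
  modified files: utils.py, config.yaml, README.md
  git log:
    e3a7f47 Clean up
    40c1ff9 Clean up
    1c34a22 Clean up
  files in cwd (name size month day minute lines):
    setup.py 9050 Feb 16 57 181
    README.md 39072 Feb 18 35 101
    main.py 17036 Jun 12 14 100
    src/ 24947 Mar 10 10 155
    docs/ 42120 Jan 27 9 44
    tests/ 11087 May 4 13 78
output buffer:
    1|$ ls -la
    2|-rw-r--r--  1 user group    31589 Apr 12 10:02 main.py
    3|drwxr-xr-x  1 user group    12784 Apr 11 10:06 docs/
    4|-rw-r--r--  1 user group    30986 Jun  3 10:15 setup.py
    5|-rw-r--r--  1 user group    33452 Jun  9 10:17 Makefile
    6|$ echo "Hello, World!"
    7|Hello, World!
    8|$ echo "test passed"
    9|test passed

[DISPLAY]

$ ls -la                                                             
-rw-r--r--  1 user group    31589 Apr 12 10:02 main.py               
drwxr-xr-x  1 user group    12784 Apr 11 10:06 docs/                 
-rw-r--r--  1 user group    30986 Jun  3 10:15 setup.py              
-rw-r--r--  1 user group    33452 Jun  9 10:17 Makefile              
$ echo "Hello, World!"                                               
Hello, World!                                                        
$ echo "test passed"                                                 
test passed                                                          
$ █                                                                  
                                                                     
                                                                     
                                                                     
                                                                     
                                                                     
                                                                     
                                                                     
                                                                     
                                                                     
                                                                     
                                                                     
                                                                     
                                                                     
                                                                     


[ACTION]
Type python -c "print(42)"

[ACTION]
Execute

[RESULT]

$ ls -la                                                             
-rw-r--r--  1 user group    31589 Apr 12 10:02 main.py               
drwxr-xr-x  1 user group    12784 Apr 11 10:06 docs/                 
-rw-r--r--  1 user group    30986 Jun  3 10:15 setup.py              
-rw-r--r--  1 user group    33452 Jun  9 10:17 Makefile              
$ echo "Hello, World!"                                               
Hello, World!                                                        
$ echo "test passed"                                                 
test passed                                                          
$ python -c "print(42)"                                              
42                                                                   
$ █                                                                  
                                                                     
                                                                     
                                                                     
                                                                     
                                                                     
                                                                     
                                                                     
                                                                     
                                                                     
                                                                     
                                                                     
                                                                     


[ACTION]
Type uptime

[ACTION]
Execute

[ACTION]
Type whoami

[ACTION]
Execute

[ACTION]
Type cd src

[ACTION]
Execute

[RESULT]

$ ls -la                                                             
-rw-r--r--  1 user group    31589 Apr 12 10:02 main.py               
drwxr-xr-x  1 user group    12784 Apr 11 10:06 docs/                 
-rw-r--r--  1 user group    30986 Jun  3 10:15 setup.py              
-rw-r--r--  1 user group    33452 Jun  9 10:17 Makefile              
$ echo "Hello, World!"                                               
Hello, World!                                                        
$ echo "test passed"                                                 
test passed                                                          
$ python -c "print(42)"                                              
42                                                                   
$ uptime                                                             
 10:00  up 152 days                                                  
$ whoami                                                             
bob                                                                  
$ cd src                                                             
                                                                     
$ █                                                                  
                                                                     
                                                                     
                                                                     
                                                                     
                                                                     
                                                                     


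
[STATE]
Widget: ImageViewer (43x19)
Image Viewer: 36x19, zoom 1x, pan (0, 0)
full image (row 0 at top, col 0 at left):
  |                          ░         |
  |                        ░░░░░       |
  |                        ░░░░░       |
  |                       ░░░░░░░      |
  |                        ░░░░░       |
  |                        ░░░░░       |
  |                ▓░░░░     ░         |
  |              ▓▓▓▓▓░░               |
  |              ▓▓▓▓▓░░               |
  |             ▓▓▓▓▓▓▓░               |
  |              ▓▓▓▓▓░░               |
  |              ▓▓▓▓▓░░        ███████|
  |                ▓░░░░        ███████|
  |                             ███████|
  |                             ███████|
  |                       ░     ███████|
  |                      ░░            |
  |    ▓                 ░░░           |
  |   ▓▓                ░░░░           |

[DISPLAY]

                          ░                
                        ░░░░░              
                        ░░░░░              
                       ░░░░░░░             
                        ░░░░░              
                        ░░░░░              
                ▓░░░░     ░                
              ▓▓▓▓▓░░                      
              ▓▓▓▓▓░░                      
             ▓▓▓▓▓▓▓░                      
              ▓▓▓▓▓░░                      
              ▓▓▓▓▓░░        ███████       
                ▓░░░░        ███████       
                             ███████       
                             ███████       
                       ░     ███████       
                      ░░                   
    ▓                 ░░░                  
   ▓▓                ░░░░                  


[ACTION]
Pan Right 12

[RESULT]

              ░                            
            ░░░░░                          
            ░░░░░                          
           ░░░░░░░                         
            ░░░░░                          
            ░░░░░                          
    ▓░░░░     ░                            
  ▓▓▓▓▓░░                                  
  ▓▓▓▓▓░░                                  
 ▓▓▓▓▓▓▓░                                  
  ▓▓▓▓▓░░                                  
  ▓▓▓▓▓░░        ███████                   
    ▓░░░░        ███████                   
                 ███████                   
                 ███████                   
           ░     ███████                   
          ░░                               
          ░░░                              
         ░░░░                              


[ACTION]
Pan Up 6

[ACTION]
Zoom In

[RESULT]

                                        ░░ 
                                        ░░ 
                                    ░░░░░░░
                                    ░░░░░░░
                                    ░░░░░░░
                                    ░░░░░░░
                                  ░░░░░░░░░
                                  ░░░░░░░░░
                                    ░░░░░░░
                                    ░░░░░░░
                                    ░░░░░░░
                                    ░░░░░░░
                    ▓▓░░░░░░░░          ░░ 
                    ▓▓░░░░░░░░          ░░ 
                ▓▓▓▓▓▓▓▓▓▓░░░░             
                ▓▓▓▓▓▓▓▓▓▓░░░░             
                ▓▓▓▓▓▓▓▓▓▓░░░░             
                ▓▓▓▓▓▓▓▓▓▓░░░░             
              ▓▓▓▓▓▓▓▓▓▓▓▓▓▓░░             


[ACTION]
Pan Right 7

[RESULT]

                                 ░░        
                                 ░░        
                             ░░░░░░░░░░    
                             ░░░░░░░░░░    
                             ░░░░░░░░░░    
                             ░░░░░░░░░░    
                           ░░░░░░░░░░░░░░  
                           ░░░░░░░░░░░░░░  
                             ░░░░░░░░░░    
                             ░░░░░░░░░░    
                             ░░░░░░░░░░    
                             ░░░░░░░░░░    
             ▓▓░░░░░░░░          ░░        
             ▓▓░░░░░░░░          ░░        
         ▓▓▓▓▓▓▓▓▓▓░░░░                    
         ▓▓▓▓▓▓▓▓▓▓░░░░                    
         ▓▓▓▓▓▓▓▓▓▓░░░░                    
         ▓▓▓▓▓▓▓▓▓▓░░░░                    
       ▓▓▓▓▓▓▓▓▓▓▓▓▓▓░░                    


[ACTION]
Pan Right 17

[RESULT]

                ░░                         
                ░░                         
            ░░░░░░░░░░                     
            ░░░░░░░░░░                     
            ░░░░░░░░░░                     
            ░░░░░░░░░░                     
          ░░░░░░░░░░░░░░                   
          ░░░░░░░░░░░░░░                   
            ░░░░░░░░░░                     
            ░░░░░░░░░░                     
            ░░░░░░░░░░                     
            ░░░░░░░░░░                     
░░░░░░          ░░                         
░░░░░░          ░░                         
▓▓░░░░                                     
▓▓░░░░                                     
▓▓░░░░                                     
▓▓░░░░                                     
▓▓▓▓░░                                     


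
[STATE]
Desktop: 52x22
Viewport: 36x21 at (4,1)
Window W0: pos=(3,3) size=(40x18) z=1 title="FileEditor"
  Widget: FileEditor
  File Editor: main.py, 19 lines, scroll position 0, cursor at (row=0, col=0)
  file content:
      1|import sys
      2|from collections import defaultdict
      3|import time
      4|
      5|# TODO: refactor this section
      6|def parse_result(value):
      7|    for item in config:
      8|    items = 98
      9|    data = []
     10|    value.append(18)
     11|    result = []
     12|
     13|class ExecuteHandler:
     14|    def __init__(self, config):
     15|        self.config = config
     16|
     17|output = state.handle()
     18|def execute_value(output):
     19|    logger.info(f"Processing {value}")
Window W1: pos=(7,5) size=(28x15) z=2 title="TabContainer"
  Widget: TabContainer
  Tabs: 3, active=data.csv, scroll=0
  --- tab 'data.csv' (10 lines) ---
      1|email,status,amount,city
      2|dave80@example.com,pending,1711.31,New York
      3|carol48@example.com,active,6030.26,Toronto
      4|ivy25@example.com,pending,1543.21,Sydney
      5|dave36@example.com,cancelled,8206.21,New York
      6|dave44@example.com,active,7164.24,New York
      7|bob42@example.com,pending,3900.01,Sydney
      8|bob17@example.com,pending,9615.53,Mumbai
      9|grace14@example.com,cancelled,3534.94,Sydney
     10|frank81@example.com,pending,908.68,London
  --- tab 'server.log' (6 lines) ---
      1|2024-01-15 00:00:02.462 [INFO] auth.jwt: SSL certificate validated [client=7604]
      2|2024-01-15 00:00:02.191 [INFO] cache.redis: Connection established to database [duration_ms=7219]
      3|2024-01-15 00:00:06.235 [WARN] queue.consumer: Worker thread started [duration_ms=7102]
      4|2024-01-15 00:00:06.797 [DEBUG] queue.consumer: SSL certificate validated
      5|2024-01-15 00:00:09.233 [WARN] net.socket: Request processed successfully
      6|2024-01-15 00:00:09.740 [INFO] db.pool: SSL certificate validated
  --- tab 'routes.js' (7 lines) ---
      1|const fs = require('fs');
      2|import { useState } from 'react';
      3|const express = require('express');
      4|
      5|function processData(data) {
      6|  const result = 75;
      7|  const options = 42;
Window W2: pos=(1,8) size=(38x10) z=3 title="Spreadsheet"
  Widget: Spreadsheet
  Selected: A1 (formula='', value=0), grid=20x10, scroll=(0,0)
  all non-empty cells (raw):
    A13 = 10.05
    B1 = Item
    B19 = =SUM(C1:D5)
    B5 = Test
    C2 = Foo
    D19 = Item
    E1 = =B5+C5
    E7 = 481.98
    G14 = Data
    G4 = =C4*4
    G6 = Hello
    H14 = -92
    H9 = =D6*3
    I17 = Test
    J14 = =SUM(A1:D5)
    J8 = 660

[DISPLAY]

                                    
                                    
━━━━━━━━━━━━━━━━━━━━━━━━━━━━━━━━━━━━
 FileEditor                         
───┏━━━━━━━━━━━━━━━━━━━━━━━━━━┓─────
█mp┃ TabContainer             ┃     
fro┠──────────────────────────┨dict 
━━━━━━━━━━━━━━━━━━━━━━━━━━━━━━━━━━┓ 
preadsheet                        ┃ 
──────────────────────────────────┨ 
:                                 ┃ 
     A       B       C       D    ┃ 
----------------------------------┃ 
1      [0]Item           0       0┃ 
2        0       0Foo            0┃ 
3        0       0       0       0┃ 
━━━━━━━━━━━━━━━━━━━━━━━━━━━━━━━━━━┛ 
cla┃grace14@example.com,cancel┃     
   ┗━━━━━━━━━━━━━━━━━━━━━━━━━━┛     
━━━━━━━━━━━━━━━━━━━━━━━━━━━━━━━━━━━━
                                    


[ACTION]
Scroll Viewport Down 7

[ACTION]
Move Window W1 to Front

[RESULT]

                                    
                                    
━━━━━━━━━━━━━━━━━━━━━━━━━━━━━━━━━━━━
 FileEditor                         
───┏━━━━━━━━━━━━━━━━━━━━━━━━━━┓─────
█mp┃ TabContainer             ┃     
fro┠──────────────────────────┨dict 
━━━┃[data.csv]│ server.log │ r┃━━━┓ 
pre┃──────────────────────────┃   ┃ 
───┃email,status,amount,city  ┃───┨ 
:  ┃dave80@example.com,pending┃   ┃ 
   ┃carol48@example.com,active┃   ┃ 
---┃ivy25@example.com,pending,┃---┃ 
1  ┃dave36@example.com,cancell┃  0┃ 
2  ┃dave44@example.com,active,┃  0┃ 
3  ┃bob42@example.com,pending,┃  0┃ 
━━━┃bob17@example.com,pending,┃━━━┛ 
cla┃grace14@example.com,cancel┃     
   ┗━━━━━━━━━━━━━━━━━━━━━━━━━━┛     
━━━━━━━━━━━━━━━━━━━━━━━━━━━━━━━━━━━━
                                    


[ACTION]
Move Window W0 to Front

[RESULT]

                                    
                                    
━━━━━━━━━━━━━━━━━━━━━━━━━━━━━━━━━━━━
 FileEditor                         
────────────────────────────────────
█mport sys                          
from collections import defaultdict 
import time                         
                                    
# TODO: refactor this section       
def parse_result(value):            
    for item in config:             
    items = 98                      
    data = []                       
    value.append(18)                
    result = []                     
                                    
class ExecuteHandler:               
    def __init__(self, config):     
━━━━━━━━━━━━━━━━━━━━━━━━━━━━━━━━━━━━
                                    


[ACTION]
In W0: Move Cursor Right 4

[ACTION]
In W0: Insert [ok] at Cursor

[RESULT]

                                    
                                    
━━━━━━━━━━━━━━━━━━━━━━━━━━━━━━━━━━━━
 FileEditor                         
────────────────────────────────────
impook█t sys                        
from collections import defaultdict 
import time                         
                                    
# TODO: refactor this section       
def parse_result(value):            
    for item in config:             
    items = 98                      
    data = []                       
    value.append(18)                
    result = []                     
                                    
class ExecuteHandler:               
    def __init__(self, config):     
━━━━━━━━━━━━━━━━━━━━━━━━━━━━━━━━━━━━
                                    


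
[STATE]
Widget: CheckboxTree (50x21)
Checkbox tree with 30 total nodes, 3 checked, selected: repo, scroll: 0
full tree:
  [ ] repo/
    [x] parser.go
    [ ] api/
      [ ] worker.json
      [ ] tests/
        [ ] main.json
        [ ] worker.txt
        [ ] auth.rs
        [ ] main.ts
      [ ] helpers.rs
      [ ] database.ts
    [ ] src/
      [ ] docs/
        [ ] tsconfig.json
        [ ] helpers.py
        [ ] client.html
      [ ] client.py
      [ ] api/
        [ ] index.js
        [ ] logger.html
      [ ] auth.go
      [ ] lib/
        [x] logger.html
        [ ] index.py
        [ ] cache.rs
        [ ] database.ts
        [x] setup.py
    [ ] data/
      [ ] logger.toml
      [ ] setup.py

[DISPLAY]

>[-] repo/                                        
   [x] parser.go                                  
   [ ] api/                                       
     [ ] worker.json                              
     [ ] tests/                                   
       [ ] main.json                              
       [ ] worker.txt                             
       [ ] auth.rs                                
       [ ] main.ts                                
     [ ] helpers.rs                               
     [ ] database.ts                              
   [-] src/                                       
     [ ] docs/                                    
       [ ] tsconfig.json                          
       [ ] helpers.py                             
       [ ] client.html                            
     [ ] client.py                                
     [ ] api/                                     
       [ ] index.js                               
       [ ] logger.html                            
     [ ] auth.go                                  


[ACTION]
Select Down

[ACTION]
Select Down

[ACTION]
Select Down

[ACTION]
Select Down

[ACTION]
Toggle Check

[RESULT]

 [-] repo/                                        
   [x] parser.go                                  
   [-] api/                                       
     [ ] worker.json                              
>    [x] tests/                                   
       [x] main.json                              
       [x] worker.txt                             
       [x] auth.rs                                
       [x] main.ts                                
     [ ] helpers.rs                               
     [ ] database.ts                              
   [-] src/                                       
     [ ] docs/                                    
       [ ] tsconfig.json                          
       [ ] helpers.py                             
       [ ] client.html                            
     [ ] client.py                                
     [ ] api/                                     
       [ ] index.js                               
       [ ] logger.html                            
     [ ] auth.go                                  


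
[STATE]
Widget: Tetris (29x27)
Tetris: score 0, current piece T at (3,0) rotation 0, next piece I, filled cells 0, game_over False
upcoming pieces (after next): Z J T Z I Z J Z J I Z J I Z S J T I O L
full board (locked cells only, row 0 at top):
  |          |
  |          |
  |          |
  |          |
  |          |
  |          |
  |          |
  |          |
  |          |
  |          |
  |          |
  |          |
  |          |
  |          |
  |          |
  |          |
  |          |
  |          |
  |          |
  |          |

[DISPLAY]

    ▒     │Next:             
   ▒▒▒    │████              
          │                  
          │                  
          │                  
          │                  
          │Score:            
          │0                 
          │                  
          │                  
          │                  
          │                  
          │                  
          │                  
          │                  
          │                  
          │                  
          │                  
          │                  
          │                  
          │                  
          │                  
          │                  
          │                  
          │                  
          │                  
          │                  


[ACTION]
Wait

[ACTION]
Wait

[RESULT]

          │Next:             
          │████              
    ▒     │                  
   ▒▒▒    │                  
          │                  
          │                  
          │Score:            
          │0                 
          │                  
          │                  
          │                  
          │                  
          │                  
          │                  
          │                  
          │                  
          │                  
          │                  
          │                  
          │                  
          │                  
          │                  
          │                  
          │                  
          │                  
          │                  
          │                  


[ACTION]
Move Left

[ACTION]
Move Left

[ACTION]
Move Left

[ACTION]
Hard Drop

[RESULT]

   ████   │Next:             
          │▓▓                
          │ ▓▓               
          │                  
          │                  
          │                  
          │Score:            
          │0                 
          │                  
          │                  
          │                  
          │                  
          │                  
          │                  
          │                  
          │                  
          │                  
          │                  
 ▒        │                  
▒▒▒       │                  
          │                  
          │                  
          │                  
          │                  
          │                  
          │                  
          │                  


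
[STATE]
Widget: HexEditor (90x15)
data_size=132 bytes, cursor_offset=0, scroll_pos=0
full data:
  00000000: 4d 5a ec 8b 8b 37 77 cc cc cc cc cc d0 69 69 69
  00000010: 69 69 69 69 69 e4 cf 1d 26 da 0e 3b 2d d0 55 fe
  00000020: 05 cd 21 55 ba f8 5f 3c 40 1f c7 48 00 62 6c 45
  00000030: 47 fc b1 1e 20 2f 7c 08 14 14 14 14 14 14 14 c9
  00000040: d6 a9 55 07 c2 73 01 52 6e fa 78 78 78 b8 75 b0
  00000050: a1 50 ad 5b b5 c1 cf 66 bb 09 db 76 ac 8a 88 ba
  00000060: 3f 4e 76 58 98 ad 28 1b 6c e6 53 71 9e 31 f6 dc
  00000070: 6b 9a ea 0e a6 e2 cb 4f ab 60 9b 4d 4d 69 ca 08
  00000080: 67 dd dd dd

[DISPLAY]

00000000  4D 5a ec 8b 8b 37 77 cc  cc cc cc cc d0 69 69 69  |MZ...7w......iii|            
00000010  69 69 69 69 69 e4 cf 1d  26 da 0e 3b 2d d0 55 fe  |iiiii...&..;-.U.|            
00000020  05 cd 21 55 ba f8 5f 3c  40 1f c7 48 00 62 6c 45  |..!U.._<@..H.blE|            
00000030  47 fc b1 1e 20 2f 7c 08  14 14 14 14 14 14 14 c9  |G... /|.........|            
00000040  d6 a9 55 07 c2 73 01 52  6e fa 78 78 78 b8 75 b0  |..U..s.Rn.xxx.u.|            
00000050  a1 50 ad 5b b5 c1 cf 66  bb 09 db 76 ac 8a 88 ba  |.P.[...f...v....|            
00000060  3f 4e 76 58 98 ad 28 1b  6c e6 53 71 9e 31 f6 dc  |?NvX..(.l.Sq.1..|            
00000070  6b 9a ea 0e a6 e2 cb 4f  ab 60 9b 4d 4d 69 ca 08  |k......O.`.MMi..|            
00000080  67 dd dd dd                                       |g...            |            
                                                                                          
                                                                                          
                                                                                          
                                                                                          
                                                                                          
                                                                                          


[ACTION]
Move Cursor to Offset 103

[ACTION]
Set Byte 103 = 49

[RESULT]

00000000  4d 5a ec 8b 8b 37 77 cc  cc cc cc cc d0 69 69 69  |MZ...7w......iii|            
00000010  69 69 69 69 69 e4 cf 1d  26 da 0e 3b 2d d0 55 fe  |iiiii...&..;-.U.|            
00000020  05 cd 21 55 ba f8 5f 3c  40 1f c7 48 00 62 6c 45  |..!U.._<@..H.blE|            
00000030  47 fc b1 1e 20 2f 7c 08  14 14 14 14 14 14 14 c9  |G... /|.........|            
00000040  d6 a9 55 07 c2 73 01 52  6e fa 78 78 78 b8 75 b0  |..U..s.Rn.xxx.u.|            
00000050  a1 50 ad 5b b5 c1 cf 66  bb 09 db 76 ac 8a 88 ba  |.P.[...f...v....|            
00000060  3f 4e 76 58 98 ad 28 49  6c e6 53 71 9e 31 f6 dc  |?NvX..(Il.Sq.1..|            
00000070  6b 9a ea 0e a6 e2 cb 4f  ab 60 9b 4d 4d 69 ca 08  |k......O.`.MMi..|            
00000080  67 dd dd dd                                       |g...            |            
                                                                                          
                                                                                          
                                                                                          
                                                                                          
                                                                                          
                                                                                          


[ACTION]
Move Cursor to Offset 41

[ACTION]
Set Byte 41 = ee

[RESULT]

00000000  4d 5a ec 8b 8b 37 77 cc  cc cc cc cc d0 69 69 69  |MZ...7w......iii|            
00000010  69 69 69 69 69 e4 cf 1d  26 da 0e 3b 2d d0 55 fe  |iiiii...&..;-.U.|            
00000020  05 cd 21 55 ba f8 5f 3c  40 EE c7 48 00 62 6c 45  |..!U.._<@..H.blE|            
00000030  47 fc b1 1e 20 2f 7c 08  14 14 14 14 14 14 14 c9  |G... /|.........|            
00000040  d6 a9 55 07 c2 73 01 52  6e fa 78 78 78 b8 75 b0  |..U..s.Rn.xxx.u.|            
00000050  a1 50 ad 5b b5 c1 cf 66  bb 09 db 76 ac 8a 88 ba  |.P.[...f...v....|            
00000060  3f 4e 76 58 98 ad 28 49  6c e6 53 71 9e 31 f6 dc  |?NvX..(Il.Sq.1..|            
00000070  6b 9a ea 0e a6 e2 cb 4f  ab 60 9b 4d 4d 69 ca 08  |k......O.`.MMi..|            
00000080  67 dd dd dd                                       |g...            |            
                                                                                          
                                                                                          
                                                                                          
                                                                                          
                                                                                          
                                                                                          


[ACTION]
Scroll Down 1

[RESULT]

00000010  69 69 69 69 69 e4 cf 1d  26 da 0e 3b 2d d0 55 fe  |iiiii...&..;-.U.|            
00000020  05 cd 21 55 ba f8 5f 3c  40 EE c7 48 00 62 6c 45  |..!U.._<@..H.blE|            
00000030  47 fc b1 1e 20 2f 7c 08  14 14 14 14 14 14 14 c9  |G... /|.........|            
00000040  d6 a9 55 07 c2 73 01 52  6e fa 78 78 78 b8 75 b0  |..U..s.Rn.xxx.u.|            
00000050  a1 50 ad 5b b5 c1 cf 66  bb 09 db 76 ac 8a 88 ba  |.P.[...f...v....|            
00000060  3f 4e 76 58 98 ad 28 49  6c e6 53 71 9e 31 f6 dc  |?NvX..(Il.Sq.1..|            
00000070  6b 9a ea 0e a6 e2 cb 4f  ab 60 9b 4d 4d 69 ca 08  |k......O.`.MMi..|            
00000080  67 dd dd dd                                       |g...            |            
                                                                                          
                                                                                          
                                                                                          
                                                                                          
                                                                                          
                                                                                          
                                                                                          
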